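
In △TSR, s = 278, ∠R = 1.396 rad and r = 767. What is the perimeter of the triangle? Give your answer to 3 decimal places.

Law of sines: sin S = s·sin R/r ≈ 0.35693.
Since r ≥ s, only the acute value applies: ∠S ≈ 0.365 rad.
Then ∠T = π − ∠R − ∠S ≈ 1.381 rad.
Law of sines gives t = r·sin T/sin R ≈ 764.83.
Semiperimeter p = (764.83+278+767)/2 = 904.91.
Perimeter = 764.83 + 278 + 767 = 1809.8.

perimeter ≈ 1809.825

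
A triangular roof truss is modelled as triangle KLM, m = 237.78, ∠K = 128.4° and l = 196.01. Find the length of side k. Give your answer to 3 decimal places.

By the law of cosines, k² = l² + m² − 2·l·m·cos K = 1.5286e+05, so k ≈ 390.97.

390.972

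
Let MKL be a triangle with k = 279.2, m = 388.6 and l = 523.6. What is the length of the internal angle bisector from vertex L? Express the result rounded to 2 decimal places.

By the law of cosines, cos L = (m² + k² − l²) / (2·m·k) ≈ -0.20827, so ∠L ≈ 102.02°.
The bisector from L has length 2·m·k·cos(∠L/2)/(m+k) ≈ 204.44.

204.44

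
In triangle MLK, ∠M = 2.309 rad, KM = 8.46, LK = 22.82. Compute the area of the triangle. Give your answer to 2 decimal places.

Law of sines: sin L = KM·sin M/LK ≈ 0.27422.
Since LK ≥ KM, only the acute value applies: ∠L ≈ 0.278 rad.
Then ∠K = π − ∠M − ∠L ≈ 0.555 rad.
Law of sines gives ML = LK·sin K/sin M ≈ 16.252.
Area = ½·LK·KM·sin K ≈ 50.85.

50.85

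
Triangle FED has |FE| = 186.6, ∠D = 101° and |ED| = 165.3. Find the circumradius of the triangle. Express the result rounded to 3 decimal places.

Law of sines: sin F = |ED|·sin D/|FE| ≈ 0.86958.
Since |FE| ≥ |ED|, only the acute value applies: ∠F ≈ 60.41°.
Then ∠E = 180° − ∠D − ∠F ≈ 18.59°.
Law of sines gives |DF| = |FE|·sin E/sin D ≈ 60.602.
Circumradius = |FE|/(2 sin D) ≈ 95.046.

R ≈ 95.046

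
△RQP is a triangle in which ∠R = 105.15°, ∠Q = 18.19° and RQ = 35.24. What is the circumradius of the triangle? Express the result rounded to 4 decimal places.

The third angle is ∠P = 180° − ∠R − ∠Q = 56.66°.
Law of sines: QP = RQ·sin R/sin P ≈ 40.716.
Law of sines: PR = RQ·sin Q/sin P ≈ 13.168.
Circumradius = RQ/(2 sin P) ≈ 21.091.

21.0911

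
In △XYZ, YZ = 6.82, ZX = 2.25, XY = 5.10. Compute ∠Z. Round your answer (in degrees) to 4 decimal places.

∠Z ≈ 33.5914°

By the law of cosines, cos Z = (YZ² + ZX² − XY²) / (2·YZ·ZX) ≈ 0.83300, so ∠Z ≈ 33.59°.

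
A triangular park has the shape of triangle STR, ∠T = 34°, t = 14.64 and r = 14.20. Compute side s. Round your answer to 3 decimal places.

Law of sines: sin R = r·sin T/t ≈ 0.54239.
Since t ≥ r, only the acute value applies: ∠R ≈ 32.85°.
Then ∠S = 180° − ∠T − ∠R ≈ 113.15°.
Law of sines gives s = t·sin S/sin T ≈ 24.072.

24.072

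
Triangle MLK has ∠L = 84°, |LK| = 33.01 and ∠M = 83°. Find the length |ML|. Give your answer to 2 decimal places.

The third angle is ∠K = 180° − ∠M − ∠L = 13.00°.
Law of sines: |ML| = |LK|·sin K/sin M ≈ 7.4814.

7.48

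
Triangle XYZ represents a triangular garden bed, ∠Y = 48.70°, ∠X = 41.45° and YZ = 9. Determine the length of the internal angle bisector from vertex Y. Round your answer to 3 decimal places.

The third angle is ∠Z = 180° − ∠X − ∠Y = 89.85°.
Law of sines: ZX = YZ·sin Y/sin X ≈ 10.214.
Law of sines: XY = YZ·sin Z/sin X ≈ 13.596.
The bisector from Y has length 2·XY·YZ·cos(∠Y/2)/(XY+YZ) ≈ 9.8671.

9.867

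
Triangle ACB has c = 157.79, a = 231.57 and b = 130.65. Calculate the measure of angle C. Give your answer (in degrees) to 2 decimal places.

By the law of cosines, cos C = (b² + a² − c²) / (2·b·a) ≈ 0.75685, so ∠C ≈ 40.81°.

40.81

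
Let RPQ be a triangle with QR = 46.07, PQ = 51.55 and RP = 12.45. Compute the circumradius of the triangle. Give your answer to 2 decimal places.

By the law of cosines, cos R = (QR² + RP² − PQ²) / (2·QR·RP) ≈ -0.33122, so ∠R ≈ 1.908 rad.
Circumradius = PQ/(2 sin R) ≈ 27.317.

27.32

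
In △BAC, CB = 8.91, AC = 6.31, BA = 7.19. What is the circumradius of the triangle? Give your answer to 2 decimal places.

R ≈ 4.50

By the law of cosines, cos B = (CB² + BA² − AC²) / (2·CB·BA) ≈ 0.71233, so ∠B ≈ 44.58°.
Circumradius = AC/(2 sin B) ≈ 4.4953.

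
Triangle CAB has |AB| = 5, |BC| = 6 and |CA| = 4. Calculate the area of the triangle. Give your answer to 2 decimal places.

area ≈ 9.92

Semiperimeter s = (5 + 6 + 4)/2 = 7.5.
Heron's formula: area = √(7.5·2.5·1.5·3.5) ≈ 9.9216.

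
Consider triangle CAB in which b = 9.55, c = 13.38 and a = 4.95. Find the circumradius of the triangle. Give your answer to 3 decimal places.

By the law of cosines, cos C = (a² + b² − c²) / (2·a·b) ≈ -0.66973, so ∠C ≈ 132.05°.
Circumradius = c/(2 sin C) ≈ 9.0088.

9.009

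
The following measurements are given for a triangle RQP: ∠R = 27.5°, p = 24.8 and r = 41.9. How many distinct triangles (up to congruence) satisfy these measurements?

1

p·sin R = 24.8·sin(27.5°) ≈ 11.45.
Since r ≥ p, exactly one triangle exists.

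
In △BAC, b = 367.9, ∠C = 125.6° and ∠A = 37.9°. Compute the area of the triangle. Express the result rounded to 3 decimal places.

119015.135

The third angle is ∠B = 180° − ∠A − ∠C = 16.50°.
Law of sines: a = b·sin A/sin B ≈ 795.72.
Law of sines: c = b·sin C/sin B ≈ 1053.3.
Area = ½·b·a·sin C ≈ 1.1902e+05.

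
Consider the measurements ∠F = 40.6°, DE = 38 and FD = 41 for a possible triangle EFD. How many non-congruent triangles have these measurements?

FD·sin F = 41·sin(40.6°) ≈ 26.68.
Since FD sin F < DE < FD (26.68 < 38 < 41), two triangles exist.

2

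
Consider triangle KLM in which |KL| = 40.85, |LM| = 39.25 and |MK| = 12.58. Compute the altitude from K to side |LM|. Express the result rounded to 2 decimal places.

Semiperimeter s = (39.25 + 12.58 + 40.85)/2 = 46.34.
Heron's formula: area = √(46.34·7.09·33.76·5.49) ≈ 246.77.
The altitude from K has length 2·area/|LM| ≈ 12.574.

12.57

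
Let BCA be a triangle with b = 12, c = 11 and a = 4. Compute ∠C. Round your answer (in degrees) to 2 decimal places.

66.03

By the law of cosines, cos C = (a² + b² − c²) / (2·a·b) ≈ 0.40625, so ∠C ≈ 66.03°.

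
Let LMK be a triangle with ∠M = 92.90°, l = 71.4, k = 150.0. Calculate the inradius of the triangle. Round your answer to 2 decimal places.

By the law of cosines, m² = k² + l² − 2·k·l·cos M = 28682, so m ≈ 169.36.
Area = ½·k·l·sin M ≈ 5348.1.
Semiperimeter s = (71.4+169.36+150)/2 = 195.38.
Inradius = area/s = 5348.1/195.38 ≈ 27.373.

27.37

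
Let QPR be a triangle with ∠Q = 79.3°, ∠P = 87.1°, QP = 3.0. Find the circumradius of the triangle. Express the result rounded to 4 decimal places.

6.3791

The third angle is ∠R = 180° − ∠Q − ∠P = 13.60°.
Law of sines: PR = QP·sin Q/sin R ≈ 12.536.
Law of sines: RQ = QP·sin P/sin R ≈ 12.742.
Circumradius = QP/(2 sin R) ≈ 6.3791.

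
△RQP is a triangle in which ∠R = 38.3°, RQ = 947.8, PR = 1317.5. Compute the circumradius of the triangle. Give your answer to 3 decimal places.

By the law of cosines, QP² = PR² + RQ² − 2·PR·RQ·cos R = 6.7419e+05, so QP ≈ 821.09.
Area = ½·PR·RQ·sin R ≈ 3.8697e+05.
Circumradius = QP/(2 sin R) ≈ 662.41.

662.406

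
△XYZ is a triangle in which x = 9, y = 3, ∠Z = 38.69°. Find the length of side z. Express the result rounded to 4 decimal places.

By the law of cosines, z² = x² + y² − 2·x·y·cos Z = 47.851, so z ≈ 6.9174.

6.9174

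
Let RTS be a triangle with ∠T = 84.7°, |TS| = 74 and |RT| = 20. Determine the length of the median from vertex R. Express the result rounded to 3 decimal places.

By the law of cosines, |SR|² = |RT|² + |TS|² − 2·|RT|·|TS|·cos T = 5602.6, so |SR| ≈ 74.85.
Median from R: ½√(2·|SR|² + 2·|RT|² − |TS|²) ≈ 40.402.

40.402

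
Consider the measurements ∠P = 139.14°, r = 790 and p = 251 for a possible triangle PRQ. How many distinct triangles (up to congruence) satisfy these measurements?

r·sin P = 790·sin(139.14°) ≈ 516.8.
Since ∠P is not acute, a triangle exists only if p > r; here p ≤ r, so there is no triangle.

0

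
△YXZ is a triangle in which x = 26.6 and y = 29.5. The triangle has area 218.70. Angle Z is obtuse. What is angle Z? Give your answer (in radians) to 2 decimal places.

From area = ½·y·x·sin Z, we get sin Z = 2·area/(y·x) ≈ 0.55741.
Taking the obtuse solution, ∠Z ≈ 2.550 rad.

∠Z ≈ 2.55 rad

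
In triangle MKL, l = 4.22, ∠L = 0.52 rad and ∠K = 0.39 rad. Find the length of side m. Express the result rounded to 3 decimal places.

6.705

The third angle is ∠M = π − ∠K − ∠L = 2.232 rad.
Law of sines: m = l·sin M/sin L ≈ 6.7053.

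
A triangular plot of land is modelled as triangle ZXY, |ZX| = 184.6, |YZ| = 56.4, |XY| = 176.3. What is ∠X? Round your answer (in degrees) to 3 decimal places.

By the law of cosines, cos X = (|ZX|² + |XY|² − |YZ|²) / (2·|ZX|·|XY|) ≈ 0.95219, so ∠X ≈ 17.79°.

17.789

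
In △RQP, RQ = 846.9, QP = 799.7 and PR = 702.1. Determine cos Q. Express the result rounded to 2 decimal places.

cos Q ≈ 0.64

By the law of cosines, cos Q = (RQ² + QP² − PR²) / (2·RQ·QP) ≈ 0.63772, so ∠Q ≈ 0.879 rad.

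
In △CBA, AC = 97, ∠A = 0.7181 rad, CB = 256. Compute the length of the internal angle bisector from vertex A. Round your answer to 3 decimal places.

t_A ≈ 139.477

Law of sines: sin B = AC·sin A/CB ≈ 0.24930.
Since CB ≥ AC, only the acute value applies: ∠B ≈ 0.2520 rad.
Then ∠C = π − ∠A − ∠B ≈ 2.1715 rad.
Law of sines gives BA = CB·sin C/sin A ≈ 320.96.
The bisector from A has length 2·BA·AC·cos(∠A/2)/(BA+AC) ≈ 139.48.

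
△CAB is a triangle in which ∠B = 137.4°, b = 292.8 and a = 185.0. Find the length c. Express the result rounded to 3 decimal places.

Law of sines: sin A = a·sin B/b ≈ 0.42767.
Since b ≥ a, only the acute value applies: ∠A ≈ 25.32°.
Then ∠C = 180° − ∠B − ∠A ≈ 17.28°.
Law of sines gives c = b·sin C/sin B ≈ 128.49.

128.494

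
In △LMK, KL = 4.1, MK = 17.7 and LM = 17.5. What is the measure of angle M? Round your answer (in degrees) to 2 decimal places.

13.36

By the law of cosines, cos M = (LM² + MK² − KL²) / (2·LM·MK) ≈ 0.97293, so ∠M ≈ 13.36°.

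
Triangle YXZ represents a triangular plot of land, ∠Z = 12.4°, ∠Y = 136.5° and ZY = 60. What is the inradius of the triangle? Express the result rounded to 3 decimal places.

r ≈ 6.247

The third angle is ∠X = 180° − ∠Z − ∠Y = 31.10°.
Law of sines: XZ = ZY·sin Y/sin X ≈ 79.959.
Law of sines: YX = ZY·sin Z/sin X ≈ 24.943.
Area = ½·ZY·XZ·sin Z ≈ 515.1.
Semiperimeter s = (79.959+60+24.943)/2 = 82.451.
Inradius = area/s = 515.1/82.451 ≈ 6.2473.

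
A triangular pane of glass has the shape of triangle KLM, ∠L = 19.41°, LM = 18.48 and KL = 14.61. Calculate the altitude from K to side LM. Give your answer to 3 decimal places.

4.855

By the law of cosines, MK² = KL² + LM² − 2·KL·LM·cos L = 45.667, so MK ≈ 6.7577.
Area = ½·KL·LM·sin L ≈ 44.863.
The altitude from K has length 2·area/LM ≈ 4.8553.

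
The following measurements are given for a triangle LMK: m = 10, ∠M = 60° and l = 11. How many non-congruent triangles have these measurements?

l·sin M = 11·sin(60°) ≈ 9.526.
Since l sin M < m < l (9.526 < 10 < 11), two triangles exist.

2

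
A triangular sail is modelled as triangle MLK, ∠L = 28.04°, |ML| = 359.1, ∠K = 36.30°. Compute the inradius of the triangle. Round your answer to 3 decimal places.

The third angle is ∠M = 180° − ∠L − ∠K = 115.66°.
Law of sines: |LK| = |ML|·sin M/sin K ≈ 546.75.
Law of sines: |KM| = |ML|·sin L/sin K ≈ 285.14.
Area = ½·|ML|·|LK|·sin L ≈ 46148.
Semiperimeter s = (546.75+285.14+359.1)/2 = 595.5.
Inradius = area/s = 46148/595.5 ≈ 77.495.

r ≈ 77.495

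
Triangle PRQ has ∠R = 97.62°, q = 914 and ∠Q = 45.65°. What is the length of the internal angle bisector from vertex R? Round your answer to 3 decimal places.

548.273

The third angle is ∠P = 180° − ∠R − ∠Q = 36.73°.
Law of sines: p = q·sin P/sin Q ≈ 764.41.
Law of sines: r = q·sin R/sin Q ≈ 1266.9.
The bisector from R has length 2·q·p·cos(∠R/2)/(q+p) ≈ 548.27.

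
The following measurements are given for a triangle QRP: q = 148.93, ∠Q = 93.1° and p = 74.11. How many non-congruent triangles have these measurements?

p·sin Q = 74.11·sin(93.1°) ≈ 74.
Since ∠Q is not acute, a triangle exists only if q > p; here q > p, so there is exactly one triangle.

1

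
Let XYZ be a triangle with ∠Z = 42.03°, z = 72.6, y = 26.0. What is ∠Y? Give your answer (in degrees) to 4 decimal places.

∠Y ≈ 13.8731°

Law of sines: sin Y = y·sin Z/z ≈ 0.23977.
Since z ≥ y, only the acute value applies: ∠Y ≈ 13.87°.
Then ∠X = 180° − ∠Z − ∠Y ≈ 124.10°.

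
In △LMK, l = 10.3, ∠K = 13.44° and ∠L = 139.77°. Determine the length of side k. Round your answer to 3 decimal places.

The third angle is ∠M = 180° − ∠K − ∠L = 26.79°.
Law of sines: k = l·sin K/sin L ≈ 3.7067.

3.707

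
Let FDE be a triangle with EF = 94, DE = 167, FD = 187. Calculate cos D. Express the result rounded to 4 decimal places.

By the law of cosines, cos D = (FD² + DE² − EF²) / (2·FD·DE) ≈ 0.86493, so ∠D ≈ 30.12°.

0.8649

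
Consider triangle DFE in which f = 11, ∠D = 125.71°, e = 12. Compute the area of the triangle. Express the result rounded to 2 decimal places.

area ≈ 53.59

Area = ½·f·e·sin D ≈ 53.591.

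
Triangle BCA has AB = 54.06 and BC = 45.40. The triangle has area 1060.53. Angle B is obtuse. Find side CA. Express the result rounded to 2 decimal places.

From area = ½·AB·BC·sin B, we get sin B = 2·area/(AB·BC) ≈ 0.86421.
Taking the obtuse solution, ∠B ≈ 120.21°.
Law of cosines then gives CA ≈ 86.333.

86.33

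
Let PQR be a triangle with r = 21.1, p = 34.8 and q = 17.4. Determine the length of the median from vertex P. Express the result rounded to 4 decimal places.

8.4395

Median from P: ½√(2·q² + 2·r² − p²) ≈ 8.4395.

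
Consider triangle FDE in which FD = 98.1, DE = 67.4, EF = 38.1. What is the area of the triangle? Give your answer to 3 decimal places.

Semiperimeter s = (67.4 + 38.1 + 98.1)/2 = 101.8.
Heron's formula: area = √(101.8·34.4·63.7·3.7) ≈ 908.5.

area ≈ 908.497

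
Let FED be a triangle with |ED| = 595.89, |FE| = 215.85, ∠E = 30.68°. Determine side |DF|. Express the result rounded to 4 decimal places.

By the law of cosines, |DF|² = |FE|² + |ED|² − 2·|FE|·|ED|·cos E = 1.8044e+05, so |DF| ≈ 424.78.

424.7787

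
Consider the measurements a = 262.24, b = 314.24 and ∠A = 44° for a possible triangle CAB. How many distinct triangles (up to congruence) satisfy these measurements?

2

b·sin A = 314.24·sin(44°) ≈ 218.3.
Since b sin A < a < b (218.3 < 262.24 < 314.24), two triangles exist.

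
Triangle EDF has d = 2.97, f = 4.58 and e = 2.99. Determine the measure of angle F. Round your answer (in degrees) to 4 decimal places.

By the law of cosines, cos F = (e² + d² − f²) / (2·e·d) ≈ -0.18104, so ∠F ≈ 100.43°.

100.4304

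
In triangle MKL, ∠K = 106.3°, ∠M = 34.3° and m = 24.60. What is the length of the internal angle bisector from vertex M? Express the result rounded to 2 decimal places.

31.87

The third angle is ∠L = 180° − ∠M − ∠K = 39.40°.
Law of sines: k = m·sin K/sin M ≈ 41.899.
Law of sines: l = m·sin L/sin M ≈ 27.708.
The bisector from M has length 2·k·l·cos(∠M/2)/(k+l) ≈ 31.874.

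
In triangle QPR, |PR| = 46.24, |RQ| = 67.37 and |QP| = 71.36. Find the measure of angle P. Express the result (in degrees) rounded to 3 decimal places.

∠P ≈ 65.929°

By the law of cosines, cos P = (|QP|² + |PR|² − |RQ|²) / (2·|QP|·|PR|) ≈ 0.40787, so ∠P ≈ 65.93°.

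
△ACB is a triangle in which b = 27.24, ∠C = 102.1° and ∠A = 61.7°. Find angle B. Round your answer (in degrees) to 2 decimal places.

The third angle is ∠B = 180° − ∠A − ∠C = 16.20°.

∠B ≈ 16.20°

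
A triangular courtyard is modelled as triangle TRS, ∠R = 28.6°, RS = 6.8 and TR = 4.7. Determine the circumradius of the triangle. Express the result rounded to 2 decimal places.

By the law of cosines, ST² = TR² + RS² − 2·TR·RS·cos R = 12.209, so ST ≈ 3.4942.
Area = ½·TR·RS·sin R ≈ 7.6495.
Circumradius = ST/(2 sin R) ≈ 3.6497.

3.65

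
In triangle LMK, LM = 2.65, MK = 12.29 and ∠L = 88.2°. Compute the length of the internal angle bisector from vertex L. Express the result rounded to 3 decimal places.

t_L ≈ 3.122

Law of sines: sin K = LM·sin L/MK ≈ 0.21552.
Since MK ≥ LM, only the acute value applies: ∠K ≈ 12.45°.
Then ∠M = 180° − ∠L − ∠K ≈ 79.35°.
Law of sines gives KL = MK·sin M/sin L ≈ 12.084.
The bisector from L has length 2·KL·LM·cos(∠L/2)/(KL+LM) ≈ 3.1215.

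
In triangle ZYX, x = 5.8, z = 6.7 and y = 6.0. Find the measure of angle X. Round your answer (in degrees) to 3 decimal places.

By the law of cosines, cos X = (z² + y² − x²) / (2·z·y) ≈ 0.58769, so ∠X ≈ 54.01°.

54.007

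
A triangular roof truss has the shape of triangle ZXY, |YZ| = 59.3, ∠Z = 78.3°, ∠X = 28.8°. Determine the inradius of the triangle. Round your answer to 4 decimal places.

The third angle is ∠Y = 180° − ∠Z − ∠X = 72.90°.
Law of sines: |XY| = |YZ|·sin Z/sin X ≈ 120.53.
Law of sines: |ZX| = |YZ|·sin Y/sin X ≈ 117.65.
Area = ½·|YZ|·|XY|·sin Y ≈ 3415.9.
Semiperimeter s = (120.53+59.3+117.65)/2 = 148.74.
Inradius = area/s = 3415.9/148.74 ≈ 22.965.

22.9649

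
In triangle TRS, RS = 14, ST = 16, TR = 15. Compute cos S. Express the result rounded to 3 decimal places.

By the law of cosines, cos S = (RS² + ST² − TR²) / (2·RS·ST) ≈ 0.50670, so ∠S ≈ 59.56°.

cos S ≈ 0.507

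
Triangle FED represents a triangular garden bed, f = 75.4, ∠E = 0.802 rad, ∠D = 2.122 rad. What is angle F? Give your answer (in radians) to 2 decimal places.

The third angle is ∠F = π − ∠E − ∠D = 0.218 rad.

0.22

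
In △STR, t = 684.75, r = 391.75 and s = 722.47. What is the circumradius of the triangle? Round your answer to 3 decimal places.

367.730

By the law of cosines, cos S = (t² + r² − s²) / (2·t·r) ≈ 0.18712, so ∠S ≈ 79.22°.
Circumradius = s/(2 sin S) ≈ 367.73.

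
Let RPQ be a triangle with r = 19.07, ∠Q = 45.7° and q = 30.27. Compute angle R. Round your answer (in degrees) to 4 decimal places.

26.8004

Law of sines: sin R = r·sin Q/q ≈ 0.45088.
Since q ≥ r, only the acute value applies: ∠R ≈ 26.80°.
Then ∠P = 180° − ∠Q − ∠R ≈ 107.50°.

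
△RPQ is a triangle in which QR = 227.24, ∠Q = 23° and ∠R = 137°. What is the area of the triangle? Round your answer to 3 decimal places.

The third angle is ∠P = 180° − ∠Q − ∠R = 20.00°.
Law of sines: PQ = QR·sin R/sin P ≈ 453.12.
Law of sines: RP = QR·sin Q/sin P ≈ 259.6.
Area = ½·QR·PQ·sin Q ≈ 20116.

20116.352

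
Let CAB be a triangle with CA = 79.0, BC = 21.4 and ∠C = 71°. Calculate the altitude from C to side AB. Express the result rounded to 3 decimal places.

21.364

By the law of cosines, AB² = BC² + CA² − 2·BC·CA·cos C = 5598.1, so AB ≈ 74.821.
Area = ½·BC·CA·sin C ≈ 799.25.
The altitude from C has length 2·area/AB ≈ 21.364.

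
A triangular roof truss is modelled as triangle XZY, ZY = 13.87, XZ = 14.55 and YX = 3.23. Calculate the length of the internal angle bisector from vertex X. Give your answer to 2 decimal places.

4.29

By the law of cosines, cos X = (YX² + XZ² − ZY²) / (2·YX·XZ) ≈ 0.31660, so ∠X ≈ 71.54°.
The bisector from X has length 2·YX·XZ·cos(∠X/2)/(YX+XZ) ≈ 4.2892.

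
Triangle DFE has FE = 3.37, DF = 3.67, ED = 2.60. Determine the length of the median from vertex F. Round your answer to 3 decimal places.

Median from F: ½√(2·DF² + 2·FE² − ED²) ≈ 3.2746.

3.275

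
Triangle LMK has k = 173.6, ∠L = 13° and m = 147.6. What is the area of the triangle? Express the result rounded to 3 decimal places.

area ≈ 2882.001

Area = ½·m·k·sin L ≈ 2882.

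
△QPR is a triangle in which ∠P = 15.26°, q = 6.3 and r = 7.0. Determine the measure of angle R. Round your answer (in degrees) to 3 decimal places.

103.819

By the law of cosines, p² = r² + q² − 2·r·q·cos P = 3.5998, so p ≈ 1.8973.
Law of cosines again: cos R = (q² + p² − r²)/(2·q·p) ≈ -0.23886, so ∠R ≈ 103.82°.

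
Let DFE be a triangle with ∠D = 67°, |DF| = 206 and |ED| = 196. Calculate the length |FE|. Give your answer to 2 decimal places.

By the law of cosines, |FE|² = |ED|² + |DF|² − 2·|ED|·|DF|·cos D = 49300, so |FE| ≈ 222.04.

222.04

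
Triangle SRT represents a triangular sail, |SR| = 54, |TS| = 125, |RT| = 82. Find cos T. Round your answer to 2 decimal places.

cos T ≈ 0.95

By the law of cosines, cos T = (|RT|² + |TS|² − |SR|²) / (2·|RT|·|TS|) ≈ 0.94795, so ∠T ≈ 18.57°.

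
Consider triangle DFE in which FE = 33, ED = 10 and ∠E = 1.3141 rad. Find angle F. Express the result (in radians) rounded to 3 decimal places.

∠F ≈ 0.307 rad

By the law of cosines, DF² = FE² + ED² − 2·FE·ED·cos E = 1021.4, so DF ≈ 31.96.
Law of cosines again: cos F = (DF² + FE² − ED²)/(2·DF·FE) ≈ 0.95310, so ∠F ≈ 0.3075 rad.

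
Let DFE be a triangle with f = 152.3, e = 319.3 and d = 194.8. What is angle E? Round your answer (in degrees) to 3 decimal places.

133.455

By the law of cosines, cos E = (d² + f² − e²) / (2·d·f) ≈ -0.68778, so ∠E ≈ 133.45°.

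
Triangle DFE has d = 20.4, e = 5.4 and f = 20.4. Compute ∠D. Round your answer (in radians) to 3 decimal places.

∠D ≈ 1.438 rad

By the law of cosines, cos D = (f² + e² − d²) / (2·f·e) ≈ 0.13235, so ∠D ≈ 1.438 rad.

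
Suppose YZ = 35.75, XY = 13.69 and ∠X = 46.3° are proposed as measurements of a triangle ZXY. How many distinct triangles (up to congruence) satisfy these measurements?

1

XY·sin X = 13.69·sin(46.3°) ≈ 9.897.
Since YZ ≥ XY, exactly one triangle exists.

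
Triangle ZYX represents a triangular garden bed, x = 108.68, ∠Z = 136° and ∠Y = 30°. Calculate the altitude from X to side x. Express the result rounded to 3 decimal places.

h_X ≈ 156.033

The third angle is ∠X = 180° − ∠Z − ∠Y = 14.00°.
Law of sines: z = x·sin Z/sin X ≈ 312.07.
Law of sines: y = x·sin Y/sin X ≈ 224.62.
Area = ½·x·z·sin Y ≈ 8478.8.
The altitude from X has length 2·area/x ≈ 156.03.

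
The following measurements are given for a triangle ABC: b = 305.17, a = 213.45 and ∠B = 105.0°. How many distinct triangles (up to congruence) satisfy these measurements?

a·sin B = 213.45·sin(105.0°) ≈ 206.2.
Since ∠B is not acute, a triangle exists only if b > a; here b > a, so there is exactly one triangle.

1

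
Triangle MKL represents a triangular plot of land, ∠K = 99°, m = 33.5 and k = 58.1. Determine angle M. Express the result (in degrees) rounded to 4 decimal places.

∠M ≈ 34.7149°

Law of sines: sin M = m·sin K/k ≈ 0.56949.
Since k ≥ m, only the acute value applies: ∠M ≈ 34.71°.
Then ∠L = 180° − ∠K − ∠M ≈ 46.29°.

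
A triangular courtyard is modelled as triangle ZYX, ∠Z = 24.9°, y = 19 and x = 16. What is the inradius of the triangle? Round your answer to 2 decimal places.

By the law of cosines, z² = y² + x² − 2·y·x·cos Z = 65.517, so z ≈ 8.0943.
Area = ½·y·x·sin Z ≈ 63.997.
Semiperimeter s = (8.0943+19+16)/2 = 21.547.
Inradius = area/s = 63.997/21.547 ≈ 2.9701.

2.97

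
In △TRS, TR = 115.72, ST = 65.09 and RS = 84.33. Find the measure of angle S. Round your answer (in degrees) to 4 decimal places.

∠S ≈ 100.7244°

By the law of cosines, cos S = (RS² + ST² − TR²) / (2·RS·ST) ≈ -0.18609, so ∠S ≈ 100.72°.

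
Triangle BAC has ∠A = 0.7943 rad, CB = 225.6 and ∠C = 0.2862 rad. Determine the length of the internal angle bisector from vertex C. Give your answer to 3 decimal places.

t_C ≈ 246.920

The third angle is ∠B = π − ∠A − ∠C = 2.0611 rad.
Law of sines: AC = CB·sin B/sin A ≈ 278.99.
Law of sines: BA = CB·sin C/sin A ≈ 89.278.
The bisector from C has length 2·AC·CB·cos(∠C/2)/(AC+CB) ≈ 246.92.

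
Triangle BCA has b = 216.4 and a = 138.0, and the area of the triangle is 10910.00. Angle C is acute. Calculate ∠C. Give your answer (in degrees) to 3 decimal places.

From area = ½·a·b·sin C, we get sin C = 2·area/(a·b) ≈ 0.73067.
Taking the acute solution, ∠C ≈ 46.94°.

46.942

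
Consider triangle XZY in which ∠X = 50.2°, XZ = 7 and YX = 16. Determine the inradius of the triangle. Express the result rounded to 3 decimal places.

By the law of cosines, ZY² = YX² + XZ² − 2·YX·XZ·cos X = 161.62, so ZY ≈ 12.713.
Area = ½·YX·XZ·sin X ≈ 43.024.
Semiperimeter s = (12.713+16+7)/2 = 17.856.
Inradius = area/s = 43.024/17.856 ≈ 2.4094.

r ≈ 2.409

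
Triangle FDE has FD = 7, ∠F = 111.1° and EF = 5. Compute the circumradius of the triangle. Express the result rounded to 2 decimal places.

R ≈ 5.34

By the law of cosines, DE² = EF² + FD² − 2·EF·FD·cos F = 99.2, so DE ≈ 9.9599.
Area = ½·EF·FD·sin F ≈ 16.327.
Circumradius = DE/(2 sin F) ≈ 5.3378.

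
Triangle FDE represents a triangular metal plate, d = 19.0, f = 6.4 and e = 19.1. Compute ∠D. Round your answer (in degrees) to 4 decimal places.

∠D ≈ 79.4483°

By the law of cosines, cos D = (e² + f² − d²) / (2·e·f) ≈ 0.18312, so ∠D ≈ 79.45°.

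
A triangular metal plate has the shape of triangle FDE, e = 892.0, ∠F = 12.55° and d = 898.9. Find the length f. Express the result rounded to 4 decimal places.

By the law of cosines, f² = d² + e² − 2·d·e·cos F = 38364, so f ≈ 195.87.

195.8666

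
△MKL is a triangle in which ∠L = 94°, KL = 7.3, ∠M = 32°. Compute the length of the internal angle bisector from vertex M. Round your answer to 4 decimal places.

The third angle is ∠K = 180° − ∠L − ∠M = 54.00°.
Law of sines: LM = KL·sin K/sin M ≈ 11.145.
Law of sines: MK = KL·sin L/sin M ≈ 13.742.
The bisector from M has length 2·LM·MK·cos(∠M/2)/(LM+MK) ≈ 11.831.

t_M ≈ 11.8311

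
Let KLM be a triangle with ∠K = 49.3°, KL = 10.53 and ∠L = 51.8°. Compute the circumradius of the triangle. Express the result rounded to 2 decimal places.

5.37

The third angle is ∠M = 180° − ∠K − ∠L = 78.90°.
Law of sines: LM = KL·sin K/sin M ≈ 8.1353.
Law of sines: MK = KL·sin L/sin M ≈ 8.4328.
Circumradius = KL/(2 sin M) ≈ 5.3654.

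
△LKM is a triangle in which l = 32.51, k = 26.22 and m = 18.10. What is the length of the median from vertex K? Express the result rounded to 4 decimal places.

Median from K: ½√(2·m² + 2·l² − k²) ≈ 22.812.

m_K ≈ 22.8119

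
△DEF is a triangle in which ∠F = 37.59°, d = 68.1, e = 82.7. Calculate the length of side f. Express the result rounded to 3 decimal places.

By the law of cosines, f² = d² + e² − 2·d·e·cos F = 2551.6, so f ≈ 50.513.

50.513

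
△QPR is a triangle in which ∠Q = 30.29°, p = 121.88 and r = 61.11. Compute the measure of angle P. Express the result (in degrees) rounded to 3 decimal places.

∠P ≈ 125.674°

By the law of cosines, q² = p² + r² − 2·p·r·cos Q = 5726.6, so q ≈ 75.674.
Law of cosines again: cos P = (r² + q² − p²)/(2·r·q) ≈ -0.58318, so ∠P ≈ 125.67°.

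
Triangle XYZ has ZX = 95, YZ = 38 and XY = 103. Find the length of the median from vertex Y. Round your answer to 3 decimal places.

m_Y ≈ 61.402

Median from Y: ½√(2·XY² + 2·YZ² − ZX²) ≈ 61.402.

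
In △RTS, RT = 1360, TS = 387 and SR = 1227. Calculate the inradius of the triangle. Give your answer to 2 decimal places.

r ≈ 156.29

Semiperimeter s = (387 + 1227 + 1360)/2 = 1487.
Heron's formula: area = √(1487·1100·260·127) ≈ 2.324e+05.
Inradius = area/s = 2.324e+05/1487 ≈ 156.29.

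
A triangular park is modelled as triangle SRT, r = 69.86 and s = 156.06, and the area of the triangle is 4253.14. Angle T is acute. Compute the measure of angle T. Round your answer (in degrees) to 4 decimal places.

∠T ≈ 51.2811°

From area = ½·s·r·sin T, we get sin T = 2·area/(s·r) ≈ 0.78022.
Taking the acute solution, ∠T ≈ 51.28°.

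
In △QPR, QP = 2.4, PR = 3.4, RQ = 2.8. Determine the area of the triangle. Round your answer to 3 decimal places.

3.321

Semiperimeter s = (3.4 + 2.8 + 2.4)/2 = 4.3.
Heron's formula: area = √(4.3·0.9·1.5·1.9) ≈ 3.3211.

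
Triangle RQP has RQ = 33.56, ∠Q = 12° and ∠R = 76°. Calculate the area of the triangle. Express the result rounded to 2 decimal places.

The third angle is ∠P = 180° − ∠R − ∠Q = 92.00°.
Law of sines: QP = RQ·sin R/sin P ≈ 32.583.
Law of sines: PR = RQ·sin Q/sin P ≈ 6.9818.
Area = ½·RQ·QP·sin Q ≈ 113.67.

113.67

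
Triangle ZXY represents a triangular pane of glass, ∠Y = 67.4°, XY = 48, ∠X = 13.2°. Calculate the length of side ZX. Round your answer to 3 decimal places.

The third angle is ∠Z = 180° − ∠X − ∠Y = 99.40°.
Law of sines: ZX = XY·sin Y/sin Z ≈ 44.917.

44.917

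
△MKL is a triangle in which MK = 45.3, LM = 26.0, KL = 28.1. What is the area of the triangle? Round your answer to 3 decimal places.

Semiperimeter s = (28.1 + 26 + 45.3)/2 = 49.7.
Heron's formula: area = √(49.7·21.6·23.7·4.4) ≈ 334.58.

334.584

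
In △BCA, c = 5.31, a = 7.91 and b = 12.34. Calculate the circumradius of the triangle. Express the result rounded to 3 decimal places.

By the law of cosines, cos B = (c² + a² − b²) / (2·c·a) ≈ -0.73224, so ∠B ≈ 137.07°.
Circumradius = b/(2 sin B) ≈ 9.0596.

R ≈ 9.060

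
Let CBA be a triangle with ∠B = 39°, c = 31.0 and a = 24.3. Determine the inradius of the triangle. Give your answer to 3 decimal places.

By the law of cosines, b² = a² + c² − 2·a·c·cos B = 380.64, so b ≈ 19.51.
Area = ½·a·c·sin B ≈ 237.03.
Semiperimeter s = (31+19.51+24.3)/2 = 37.405.
Inradius = area/s = 237.03/37.405 ≈ 6.3369.

r ≈ 6.337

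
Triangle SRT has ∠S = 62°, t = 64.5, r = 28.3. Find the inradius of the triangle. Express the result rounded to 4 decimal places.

By the law of cosines, s² = r² + t² − 2·r·t·cos S = 3247.2, so s ≈ 56.985.
Area = ½·r·t·sin S ≈ 805.84.
Semiperimeter p = (56.985+28.3+64.5)/2 = 74.892.
Inradius = area/p = 805.84/74.892 ≈ 10.76.

10.7600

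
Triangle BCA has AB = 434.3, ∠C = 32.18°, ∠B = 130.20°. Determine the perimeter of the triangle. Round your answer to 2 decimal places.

perimeter ≈ 1303.99

The third angle is ∠A = 180° − ∠B − ∠C = 17.62°.
Law of sines: CA = AB·sin B/sin C ≈ 622.85.
Law of sines: BC = AB·sin A/sin C ≈ 246.84.
Semiperimeter s = (622.85+434.3+246.84)/2 = 652.
Perimeter = 622.85 + 434.3 + 246.84 = 1304.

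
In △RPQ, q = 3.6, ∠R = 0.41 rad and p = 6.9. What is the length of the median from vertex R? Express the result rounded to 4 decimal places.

m_R ≈ 5.1510

By the law of cosines, r² = p² + q² − 2·p·q·cos R = 15.007, so r ≈ 3.8739.
Median from R: ½√(2·p² + 2·q² − r²) ≈ 5.151.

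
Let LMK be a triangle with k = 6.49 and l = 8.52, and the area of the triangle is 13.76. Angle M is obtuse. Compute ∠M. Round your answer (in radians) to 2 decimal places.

∠M ≈ 2.62 rad

From area = ½·k·l·sin M, we get sin M = 2·area/(k·l) ≈ 0.49770.
Taking the obtuse solution, ∠M ≈ 2.6207 rad.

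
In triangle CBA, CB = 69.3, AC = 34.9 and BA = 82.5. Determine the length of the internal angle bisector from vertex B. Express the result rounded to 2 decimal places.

By the law of cosines, cos B = (CB² + BA² − AC²) / (2·CB·BA) ≈ 0.90872, so ∠B ≈ 24.67°.
The bisector from B has length 2·CB·BA·cos(∠B/2)/(CB+BA) ≈ 73.587.

t_B ≈ 73.59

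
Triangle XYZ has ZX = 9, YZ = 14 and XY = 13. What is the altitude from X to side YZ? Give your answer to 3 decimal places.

h_X ≈ 8.132

Semiperimeter s = (14 + 9 + 13)/2 = 18.
Heron's formula: area = √(18·4·9·5) ≈ 56.921.
The altitude from X has length 2·area/YZ ≈ 8.1316.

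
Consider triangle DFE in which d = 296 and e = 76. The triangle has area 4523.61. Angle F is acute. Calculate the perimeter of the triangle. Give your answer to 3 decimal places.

600.471

From area = ½·e·d·sin F, we get sin F = 2·area/(e·d) ≈ 0.40217.
Taking the acute solution, ∠F ≈ 23.71°.
Law of cosines then gives f ≈ 228.47.
Perimeter = 296 + 228.47 + 76 = 600.47.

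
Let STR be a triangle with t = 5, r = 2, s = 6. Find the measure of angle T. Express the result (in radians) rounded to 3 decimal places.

∠T ≈ 0.896 rad

By the law of cosines, cos T = (r² + s² − t²) / (2·r·s) ≈ 0.62500, so ∠T ≈ 0.896 rad.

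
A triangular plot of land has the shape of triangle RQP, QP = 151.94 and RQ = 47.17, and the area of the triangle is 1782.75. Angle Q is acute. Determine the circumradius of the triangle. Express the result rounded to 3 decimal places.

114.047

From area = ½·RQ·QP·sin Q, we get sin Q = 2·area/(RQ·QP) ≈ 0.49749.
Taking the acute solution, ∠Q ≈ 29.83°.
Law of cosines then gives PR ≈ 113.47.
Circumradius = PR/(2 sin Q) ≈ 114.05.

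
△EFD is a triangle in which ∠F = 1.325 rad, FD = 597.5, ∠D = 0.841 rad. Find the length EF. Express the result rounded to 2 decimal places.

The third angle is ∠E = π − ∠F − ∠D = 0.976 rad.
Law of sines: EF = FD·sin D/sin E ≈ 537.81.

537.81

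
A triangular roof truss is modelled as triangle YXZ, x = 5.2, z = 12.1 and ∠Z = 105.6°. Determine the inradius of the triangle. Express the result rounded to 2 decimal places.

Law of sines: sin X = x·sin Z/z ≈ 0.41392.
Since z ≥ x, only the acute value applies: ∠X ≈ 24.45°.
Then ∠Y = 180° − ∠Z − ∠X ≈ 49.95°.
Law of sines gives y = z·sin Y/sin Z ≈ 9.6164.
Area = ½·z·x·sin Y ≈ 24.082.
Semiperimeter s = (9.6164+5.2+12.1)/2 = 13.458.
Inradius = area/s = 24.082/13.458 ≈ 1.7894.

r ≈ 1.79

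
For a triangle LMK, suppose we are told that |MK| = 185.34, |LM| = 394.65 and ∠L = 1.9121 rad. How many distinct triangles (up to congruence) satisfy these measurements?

|LM|·sin L = 394.65·sin(1.9121 rad) ≈ 371.9.
Since ∠L is not acute, a triangle exists only if |MK| > |LM|; here |MK| ≤ |LM|, so there is no triangle.

0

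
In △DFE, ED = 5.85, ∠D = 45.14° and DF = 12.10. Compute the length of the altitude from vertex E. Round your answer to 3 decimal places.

By the law of cosines, FE² = ED² + DF² − 2·ED·DF·cos D = 80.772, so FE ≈ 8.9873.
Area = ½·ED·DF·sin D ≈ 25.087.
The altitude from E has length 2·area/DF ≈ 4.1467.

h_E ≈ 4.147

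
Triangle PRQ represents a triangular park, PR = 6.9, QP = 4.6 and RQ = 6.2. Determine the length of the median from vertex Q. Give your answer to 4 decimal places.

Median from Q: ½√(2·RQ² + 2·QP² − PR²) ≈ 4.2305.

m_Q ≈ 4.2305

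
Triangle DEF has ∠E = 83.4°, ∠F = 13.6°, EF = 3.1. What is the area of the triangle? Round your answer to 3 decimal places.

The third angle is ∠D = 180° − ∠E − ∠F = 83.00°.
Law of sines: FD = EF·sin E/sin D ≈ 3.1026.
Law of sines: DE = EF·sin F/sin D ≈ 0.73441.
Area = ½·EF·FD·sin F ≈ 1.1308.

area ≈ 1.131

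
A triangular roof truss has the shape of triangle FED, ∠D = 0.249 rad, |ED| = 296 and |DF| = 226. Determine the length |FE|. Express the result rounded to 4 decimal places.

95.0065

By the law of cosines, |FE|² = |ED|² + |DF|² − 2·|ED|·|DF|·cos D = 9026.2, so |FE| ≈ 95.006.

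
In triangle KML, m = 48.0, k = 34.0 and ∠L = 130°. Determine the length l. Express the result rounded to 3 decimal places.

By the law of cosines, l² = k² + m² − 2·k·m·cos L = 5558.1, so l ≈ 74.552.

74.552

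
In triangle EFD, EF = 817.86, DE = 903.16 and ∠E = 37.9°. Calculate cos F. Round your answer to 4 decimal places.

By the law of cosines, FD² = DE² + EF² − 2·DE·EF·cos E = 3.1887e+05, so FD ≈ 564.68.
Law of cosines again: cos F = (EF² + FD² − DE²)/(2·EF·FD) ≈ 0.18628, so ∠F ≈ 79.26°.

cos F ≈ 0.1863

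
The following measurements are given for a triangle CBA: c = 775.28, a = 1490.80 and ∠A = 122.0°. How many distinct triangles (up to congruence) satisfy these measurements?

c·sin A = 775.28·sin(122.0°) ≈ 657.5.
Since ∠A is not acute, a triangle exists only if a > c; here a > c, so there is exactly one triangle.

1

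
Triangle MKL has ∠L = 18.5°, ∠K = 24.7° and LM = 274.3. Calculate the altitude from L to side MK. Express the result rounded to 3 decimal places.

187.771

The third angle is ∠M = 180° − ∠K − ∠L = 136.80°.
Law of sines: KL = LM·sin M/sin K ≈ 449.36.
Law of sines: MK = LM·sin L/sin K ≈ 208.29.
Area = ½·LM·KL·sin L ≈ 19555.
The altitude from L has length 2·area/MK ≈ 187.77.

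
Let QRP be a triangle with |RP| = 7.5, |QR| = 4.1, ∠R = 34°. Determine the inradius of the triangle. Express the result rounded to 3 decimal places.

By the law of cosines, |PQ|² = |QR|² + |RP|² − 2·|QR|·|RP|·cos R = 22.074, so |PQ| ≈ 4.6983.
Area = ½·|QR|·|RP|·sin R ≈ 8.5976.
Semiperimeter s = (7.5+4.6983+4.1)/2 = 8.1492.
Inradius = area/s = 8.5976/8.1492 ≈ 1.055.

r ≈ 1.055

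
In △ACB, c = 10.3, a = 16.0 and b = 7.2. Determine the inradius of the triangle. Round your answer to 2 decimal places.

r ≈ 1.66

Semiperimeter s = (16 + 10.3 + 7.2)/2 = 16.75.
Heron's formula: area = √(16.75·0.75·6.45·9.55) ≈ 27.818.
Inradius = area/s = 27.818/16.75 ≈ 1.6608.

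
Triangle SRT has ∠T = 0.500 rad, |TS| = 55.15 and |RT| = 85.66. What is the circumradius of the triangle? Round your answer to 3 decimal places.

47.650

By the law of cosines, |SR|² = |RT|² + |TS|² − 2·|RT|·|TS|·cos T = 2087.5, so |SR| ≈ 45.689.
Area = ½·|RT|·|TS|·sin T ≈ 1132.4.
Circumradius = |SR|/(2 sin T) ≈ 47.65.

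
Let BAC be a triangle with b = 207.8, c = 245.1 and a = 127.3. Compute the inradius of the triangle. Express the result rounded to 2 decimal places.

45.59

Semiperimeter s = (207.8 + 127.3 + 245.1)/2 = 290.1.
Heron's formula: area = √(290.1·82.3·162.8·45) ≈ 13225.
Inradius = area/s = 13225/290.1 ≈ 45.589.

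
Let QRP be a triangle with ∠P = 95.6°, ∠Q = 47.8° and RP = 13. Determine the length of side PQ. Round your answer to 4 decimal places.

The third angle is ∠R = 180° − ∠P − ∠Q = 36.60°.
Law of sines: PQ = RP·sin R/sin Q ≈ 10.463.

10.4628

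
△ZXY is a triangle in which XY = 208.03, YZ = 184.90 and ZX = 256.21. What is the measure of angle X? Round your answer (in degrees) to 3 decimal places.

∠X ≈ 45.488°

By the law of cosines, cos X = (ZX² + XY² − YZ²) / (2·ZX·XY) ≈ 0.70106, so ∠X ≈ 45.49°.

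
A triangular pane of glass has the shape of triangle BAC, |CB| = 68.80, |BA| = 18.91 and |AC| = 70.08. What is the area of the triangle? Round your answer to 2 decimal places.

648.95

Semiperimeter s = (70.08 + 68.8 + 18.91)/2 = 78.895.
Heron's formula: area = √(78.895·8.815·10.095·59.985) ≈ 648.95.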